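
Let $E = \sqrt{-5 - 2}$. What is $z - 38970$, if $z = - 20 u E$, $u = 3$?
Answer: $-38970 - 60 i \sqrt{7} \approx -38970.0 - 158.75 i$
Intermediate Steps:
$E = i \sqrt{7}$ ($E = \sqrt{-7} = i \sqrt{7} \approx 2.6458 i$)
$z = - 60 i \sqrt{7}$ ($z = \left(-20\right) 3 i \sqrt{7} = - 60 i \sqrt{7} \approx - 158.75 i$)
$z - 38970 = - 60 i \sqrt{7} - 38970 = -38970 - 60 i \sqrt{7}$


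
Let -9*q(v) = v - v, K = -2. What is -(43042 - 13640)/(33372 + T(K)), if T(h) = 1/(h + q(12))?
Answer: -58804/66743 ≈ -0.88105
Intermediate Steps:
q(v) = 0 (q(v) = -(v - v)/9 = -1/9*0 = 0)
T(h) = 1/h (T(h) = 1/(h + 0) = 1/h)
-(43042 - 13640)/(33372 + T(K)) = -(43042 - 13640)/(33372 + 1/(-2)) = -29402/(33372 - 1/2) = -29402/66743/2 = -29402*2/66743 = -1*58804/66743 = -58804/66743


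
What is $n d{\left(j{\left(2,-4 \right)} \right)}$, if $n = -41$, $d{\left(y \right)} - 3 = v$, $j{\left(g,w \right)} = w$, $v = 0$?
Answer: $-123$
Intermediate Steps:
$d{\left(y \right)} = 3$ ($d{\left(y \right)} = 3 + 0 = 3$)
$n d{\left(j{\left(2,-4 \right)} \right)} = \left(-41\right) 3 = -123$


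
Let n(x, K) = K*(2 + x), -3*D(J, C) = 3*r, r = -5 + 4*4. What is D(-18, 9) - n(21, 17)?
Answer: -402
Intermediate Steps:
r = 11 (r = -5 + 16 = 11)
D(J, C) = -11
D(-18, 9) - n(21, 17) = -11 - 17*(2 + 21) = -11 - 17*23 = -11 - 1*391 = -11 - 391 = -402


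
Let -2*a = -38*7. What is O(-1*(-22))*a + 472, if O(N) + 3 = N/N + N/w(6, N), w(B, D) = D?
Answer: 339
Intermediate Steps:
O(N) = -1 (O(N) = -3 + (N/N + N/N) = -3 + (1 + 1) = -3 + 2 = -1)
a = 133 (a = -(-19)*7 = -½*(-266) = 133)
O(-1*(-22))*a + 472 = -1*133 + 472 = -133 + 472 = 339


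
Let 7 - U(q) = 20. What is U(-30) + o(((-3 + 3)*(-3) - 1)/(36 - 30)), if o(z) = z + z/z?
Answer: -73/6 ≈ -12.167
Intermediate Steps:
U(q) = -13 (U(q) = 7 - 1*20 = 7 - 20 = -13)
o(z) = 1 + z (o(z) = z + 1 = 1 + z)
U(-30) + o(((-3 + 3)*(-3) - 1)/(36 - 30)) = -13 + (1 + ((-3 + 3)*(-3) - 1)/(36 - 30)) = -13 + (1 + (0*(-3) - 1)/6) = -13 + (1 + (0 - 1)*(1/6)) = -13 + (1 - 1*1/6) = -13 + (1 - 1/6) = -13 + 5/6 = -73/6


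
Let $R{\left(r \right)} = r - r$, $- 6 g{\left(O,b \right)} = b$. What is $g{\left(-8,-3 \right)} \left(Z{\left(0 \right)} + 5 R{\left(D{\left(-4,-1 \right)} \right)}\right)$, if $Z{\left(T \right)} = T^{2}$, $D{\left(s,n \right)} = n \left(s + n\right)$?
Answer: $0$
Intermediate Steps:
$D{\left(s,n \right)} = n \left(n + s\right)$
$g{\left(O,b \right)} = - \frac{b}{6}$
$R{\left(r \right)} = 0$
$g{\left(-8,-3 \right)} \left(Z{\left(0 \right)} + 5 R{\left(D{\left(-4,-1 \right)} \right)}\right) = \left(- \frac{1}{6}\right) \left(-3\right) \left(0^{2} + 5 \cdot 0\right) = \frac{0 + 0}{2} = \frac{1}{2} \cdot 0 = 0$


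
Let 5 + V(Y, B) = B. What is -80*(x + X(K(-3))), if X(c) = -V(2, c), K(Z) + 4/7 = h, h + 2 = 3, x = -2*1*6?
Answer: 4160/7 ≈ 594.29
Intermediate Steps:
x = -12 (x = -2*6 = -12)
V(Y, B) = -5 + B
h = 1 (h = -2 + 3 = 1)
K(Z) = 3/7 (K(Z) = -4/7 + 1 = 3/7)
X(c) = 5 - c (X(c) = -(-5 + c) = 5 - c)
-80*(x + X(K(-3))) = -80*(-12 + (5 - 1*3/7)) = -80*(-12 + (5 - 3/7)) = -80*(-12 + 32/7) = -80*(-52/7) = 4160/7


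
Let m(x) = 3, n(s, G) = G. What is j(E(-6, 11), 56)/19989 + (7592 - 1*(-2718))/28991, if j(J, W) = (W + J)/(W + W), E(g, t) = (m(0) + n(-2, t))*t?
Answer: 549709195/1545336264 ≈ 0.35572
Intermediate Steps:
E(g, t) = t*(3 + t) (E(g, t) = (3 + t)*t = t*(3 + t))
j(J, W) = (J + W)/(2*W) (j(J, W) = (J + W)/((2*W)) = (J + W)*(1/(2*W)) = (J + W)/(2*W))
j(E(-6, 11), 56)/19989 + (7592 - 1*(-2718))/28991 = ((½)*(11*(3 + 11) + 56)/56)/19989 + (7592 - 1*(-2718))/28991 = ((½)*(1/56)*(11*14 + 56))*(1/19989) + (7592 + 2718)*(1/28991) = ((½)*(1/56)*(154 + 56))*(1/19989) + 10310*(1/28991) = ((½)*(1/56)*210)*(1/19989) + 10310/28991 = (15/8)*(1/19989) + 10310/28991 = 5/53304 + 10310/28991 = 549709195/1545336264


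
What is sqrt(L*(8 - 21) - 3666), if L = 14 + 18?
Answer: I*sqrt(4082) ≈ 63.891*I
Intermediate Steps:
L = 32
sqrt(L*(8 - 21) - 3666) = sqrt(32*(8 - 21) - 3666) = sqrt(32*(-13) - 3666) = sqrt(-416 - 3666) = sqrt(-4082) = I*sqrt(4082)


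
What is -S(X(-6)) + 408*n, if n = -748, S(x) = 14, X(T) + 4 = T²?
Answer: -305198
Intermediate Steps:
X(T) = -4 + T²
-S(X(-6)) + 408*n = -1*14 + 408*(-748) = -14 - 305184 = -305198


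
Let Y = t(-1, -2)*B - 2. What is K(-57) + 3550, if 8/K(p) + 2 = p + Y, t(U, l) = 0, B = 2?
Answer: 216542/61 ≈ 3549.9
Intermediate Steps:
Y = -2 (Y = 0*2 - 2 = 0 - 2 = -2)
K(p) = 8/(-4 + p) (K(p) = 8/(-2 + (p - 2)) = 8/(-2 + (-2 + p)) = 8/(-4 + p))
K(-57) + 3550 = 8/(-4 - 57) + 3550 = 8/(-61) + 3550 = 8*(-1/61) + 3550 = -8/61 + 3550 = 216542/61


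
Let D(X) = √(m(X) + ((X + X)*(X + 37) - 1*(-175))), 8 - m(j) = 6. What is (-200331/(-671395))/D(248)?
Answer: 66777*√141537/31675744705 ≈ 0.00079311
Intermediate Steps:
m(j) = 2 (m(j) = 8 - 1*6 = 8 - 6 = 2)
D(X) = √(177 + 2*X*(37 + X)) (D(X) = √(2 + ((X + X)*(X + 37) - 1*(-175))) = √(2 + ((2*X)*(37 + X) + 175)) = √(2 + (2*X*(37 + X) + 175)) = √(2 + (175 + 2*X*(37 + X))) = √(177 + 2*X*(37 + X)))
(-200331/(-671395))/D(248) = (-200331/(-671395))/(√(177 + 2*248² + 74*248)) = (-200331*(-1/671395))/(√(177 + 2*61504 + 18352)) = 200331/(671395*(√(177 + 123008 + 18352))) = 200331/(671395*(√141537)) = 200331*(√141537/141537)/671395 = 66777*√141537/31675744705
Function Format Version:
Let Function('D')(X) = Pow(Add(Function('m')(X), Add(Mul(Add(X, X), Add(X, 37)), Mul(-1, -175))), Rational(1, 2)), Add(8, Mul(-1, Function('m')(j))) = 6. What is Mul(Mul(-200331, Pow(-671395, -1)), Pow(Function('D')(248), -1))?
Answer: Mul(Rational(66777, 31675744705), Pow(141537, Rational(1, 2))) ≈ 0.00079311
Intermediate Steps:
Function('m')(j) = 2 (Function('m')(j) = Add(8, Mul(-1, 6)) = Add(8, -6) = 2)
Function('D')(X) = Pow(Add(177, Mul(2, X, Add(37, X))), Rational(1, 2)) (Function('D')(X) = Pow(Add(2, Add(Mul(Add(X, X), Add(X, 37)), Mul(-1, -175))), Rational(1, 2)) = Pow(Add(2, Add(Mul(Mul(2, X), Add(37, X)), 175)), Rational(1, 2)) = Pow(Add(2, Add(Mul(2, X, Add(37, X)), 175)), Rational(1, 2)) = Pow(Add(2, Add(175, Mul(2, X, Add(37, X)))), Rational(1, 2)) = Pow(Add(177, Mul(2, X, Add(37, X))), Rational(1, 2)))
Mul(Mul(-200331, Pow(-671395, -1)), Pow(Function('D')(248), -1)) = Mul(Mul(-200331, Pow(-671395, -1)), Pow(Pow(Add(177, Mul(2, Pow(248, 2)), Mul(74, 248)), Rational(1, 2)), -1)) = Mul(Mul(-200331, Rational(-1, 671395)), Pow(Pow(Add(177, Mul(2, 61504), 18352), Rational(1, 2)), -1)) = Mul(Rational(200331, 671395), Pow(Pow(Add(177, 123008, 18352), Rational(1, 2)), -1)) = Mul(Rational(200331, 671395), Pow(Pow(141537, Rational(1, 2)), -1)) = Mul(Rational(200331, 671395), Mul(Rational(1, 141537), Pow(141537, Rational(1, 2)))) = Mul(Rational(66777, 31675744705), Pow(141537, Rational(1, 2)))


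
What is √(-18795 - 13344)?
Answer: 3*I*√3571 ≈ 179.27*I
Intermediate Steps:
√(-18795 - 13344) = √(-32139) = 3*I*√3571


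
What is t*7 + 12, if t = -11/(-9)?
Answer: 185/9 ≈ 20.556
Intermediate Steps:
t = 11/9 (t = -11*(-⅑) = 11/9 ≈ 1.2222)
t*7 + 12 = (11/9)*7 + 12 = 77/9 + 12 = 185/9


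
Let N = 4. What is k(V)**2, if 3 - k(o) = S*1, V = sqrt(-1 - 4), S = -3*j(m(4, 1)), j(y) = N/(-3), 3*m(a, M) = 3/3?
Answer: 1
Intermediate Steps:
m(a, M) = 1/3 (m(a, M) = (3/3)/3 = (3*(1/3))/3 = (1/3)*1 = 1/3)
j(y) = -4/3 (j(y) = 4/(-3) = 4*(-1/3) = -4/3)
S = 4 (S = -3*(-4/3) = 4)
V = I*sqrt(5) (V = sqrt(-5) = I*sqrt(5) ≈ 2.2361*I)
k(o) = -1 (k(o) = 3 - 4 = -1)
k(V)**2 = (-1)**2 = 1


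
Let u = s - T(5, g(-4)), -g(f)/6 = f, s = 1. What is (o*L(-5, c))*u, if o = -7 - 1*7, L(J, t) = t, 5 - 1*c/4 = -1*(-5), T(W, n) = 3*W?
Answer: 0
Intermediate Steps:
g(f) = -6*f
c = 0 (c = 20 - (-4)*(-5) = 20 - 4*5 = 20 - 20 = 0)
o = -14 (o = -7 - 7 = -14)
u = -14 (u = 1 - 3*5 = 1 - 1*15 = 1 - 15 = -14)
(o*L(-5, c))*u = -14*0*(-14) = 0*(-14) = 0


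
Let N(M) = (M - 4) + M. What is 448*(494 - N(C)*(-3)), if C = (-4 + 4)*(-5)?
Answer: 215936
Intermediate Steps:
C = 0 (C = 0*(-5) = 0)
N(M) = -4 + 2*M (N(M) = (-4 + M) + M = -4 + 2*M)
448*(494 - N(C)*(-3)) = 448*(494 - (-4 + 2*0)*(-3)) = 448*(494 - (-4 + 0)*(-3)) = 448*(494 - 1*(-4)*(-3)) = 448*(494 + 4*(-3)) = 448*(494 - 12) = 448*482 = 215936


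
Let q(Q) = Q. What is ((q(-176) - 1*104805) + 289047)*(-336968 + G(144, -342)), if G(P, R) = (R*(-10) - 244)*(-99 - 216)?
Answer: -246171340928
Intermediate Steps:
G(P, R) = 76860 + 3150*R (G(P, R) = (-10*R - 244)*(-315) = (-244 - 10*R)*(-315) = 76860 + 3150*R)
((q(-176) - 1*104805) + 289047)*(-336968 + G(144, -342)) = ((-176 - 1*104805) + 289047)*(-336968 + (76860 + 3150*(-342))) = ((-176 - 104805) + 289047)*(-336968 + (76860 - 1077300)) = (-104981 + 289047)*(-336968 - 1000440) = 184066*(-1337408) = -246171340928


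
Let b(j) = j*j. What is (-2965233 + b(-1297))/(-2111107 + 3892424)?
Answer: -1283024/1781317 ≈ -0.72027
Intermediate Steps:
b(j) = j²
(-2965233 + b(-1297))/(-2111107 + 3892424) = (-2965233 + (-1297)²)/(-2111107 + 3892424) = (-2965233 + 1682209)/1781317 = -1283024*1/1781317 = -1283024/1781317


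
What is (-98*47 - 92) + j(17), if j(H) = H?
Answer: -4681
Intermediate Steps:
(-98*47 - 92) + j(17) = (-98*47 - 92) + 17 = (-4606 - 92) + 17 = -4698 + 17 = -4681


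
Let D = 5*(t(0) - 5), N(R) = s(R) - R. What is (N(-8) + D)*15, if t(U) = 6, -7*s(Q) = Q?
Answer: 1485/7 ≈ 212.14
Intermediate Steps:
s(Q) = -Q/7
N(R) = -8*R/7 (N(R) = -R/7 - R = -8*R/7)
D = 5 (D = 5*(6 - 5) = 5*1 = 5)
(N(-8) + D)*15 = (-8/7*(-8) + 5)*15 = (64/7 + 5)*15 = (99/7)*15 = 1485/7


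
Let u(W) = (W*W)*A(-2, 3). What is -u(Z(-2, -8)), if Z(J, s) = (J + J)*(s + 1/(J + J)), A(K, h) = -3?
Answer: 3267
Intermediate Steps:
Z(J, s) = 2*J*(s + 1/(2*J)) (Z(J, s) = (2*J)*(s + 1/(2*J)) = 2*J*(s + 1/(2*J)))
u(W) = -3*W² (u(W) = (W*W)*(-3) = W²*(-3) = -3*W²)
-u(Z(-2, -8)) = -(-3)*(1 + 2*(-2)*(-8))² = -(-3)*(1 + 32)² = -(-3)*33² = -(-3)*1089 = -1*(-3267) = 3267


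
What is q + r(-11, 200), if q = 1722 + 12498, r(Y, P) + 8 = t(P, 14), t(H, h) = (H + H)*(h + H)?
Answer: 99812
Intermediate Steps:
t(H, h) = 2*H*(H + h) (t(H, h) = (2*H)*(H + h) = 2*H*(H + h))
r(Y, P) = -8 + 2*P*(14 + P) (r(Y, P) = -8 + 2*P*(P + 14) = -8 + 2*P*(14 + P))
q = 14220
q + r(-11, 200) = 14220 + (-8 + 2*200*(14 + 200)) = 14220 + (-8 + 2*200*214) = 14220 + (-8 + 85600) = 14220 + 85592 = 99812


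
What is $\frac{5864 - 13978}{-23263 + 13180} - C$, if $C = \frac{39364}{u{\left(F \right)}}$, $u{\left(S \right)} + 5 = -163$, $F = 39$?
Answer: $\frac{33189197}{141162} \approx 235.11$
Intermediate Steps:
$u{\left(S \right)} = -168$ ($u{\left(S \right)} = -5 - 163 = -168$)
$C = - \frac{9841}{42}$ ($C = \frac{39364}{-168} = 39364 \left(- \frac{1}{168}\right) = - \frac{9841}{42} \approx -234.31$)
$\frac{5864 - 13978}{-23263 + 13180} - C = \frac{5864 - 13978}{-23263 + 13180} - - \frac{9841}{42} = - \frac{8114}{-10083} + \frac{9841}{42} = \left(-8114\right) \left(- \frac{1}{10083}\right) + \frac{9841}{42} = \frac{8114}{10083} + \frac{9841}{42} = \frac{33189197}{141162}$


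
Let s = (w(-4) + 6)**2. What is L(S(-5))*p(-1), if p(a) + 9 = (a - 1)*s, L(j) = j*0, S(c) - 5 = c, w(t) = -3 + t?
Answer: 0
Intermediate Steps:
s = 1 (s = ((-3 - 4) + 6)**2 = (-7 + 6)**2 = (-1)**2 = 1)
S(c) = 5 + c
L(j) = 0
p(a) = -10 + a (p(a) = -9 + (a - 1)*1 = -9 + (-1 + a)*1 = -9 + (-1 + a) = -10 + a)
L(S(-5))*p(-1) = 0*(-10 - 1) = 0*(-11) = 0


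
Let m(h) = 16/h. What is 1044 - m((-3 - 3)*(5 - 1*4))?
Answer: 3140/3 ≈ 1046.7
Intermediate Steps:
1044 - m((-3 - 3)*(5 - 1*4)) = 1044 - 16/((-3 - 3)*(5 - 1*4)) = 1044 - 16/((-6*(5 - 4))) = 1044 - 16/((-6*1)) = 1044 - 16/(-6) = 1044 - 16*(-1)/6 = 1044 - 1*(-8/3) = 1044 + 8/3 = 3140/3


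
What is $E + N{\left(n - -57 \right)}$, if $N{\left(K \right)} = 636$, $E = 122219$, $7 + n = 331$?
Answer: $122855$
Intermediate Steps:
$n = 324$ ($n = -7 + 331 = 324$)
$E + N{\left(n - -57 \right)} = 122219 + 636 = 122855$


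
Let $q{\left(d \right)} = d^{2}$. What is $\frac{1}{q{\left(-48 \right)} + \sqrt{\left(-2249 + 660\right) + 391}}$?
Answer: $\frac{1152}{2654807} - \frac{i \sqrt{1198}}{5309614} \approx 0.00043393 - 6.5188 \cdot 10^{-6} i$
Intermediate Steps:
$\frac{1}{q{\left(-48 \right)} + \sqrt{\left(-2249 + 660\right) + 391}} = \frac{1}{\left(-48\right)^{2} + \sqrt{\left(-2249 + 660\right) + 391}} = \frac{1}{2304 + \sqrt{-1589 + 391}} = \frac{1}{2304 + \sqrt{-1198}} = \frac{1}{2304 + i \sqrt{1198}}$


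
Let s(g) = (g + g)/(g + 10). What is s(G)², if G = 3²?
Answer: 324/361 ≈ 0.89751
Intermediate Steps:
G = 9
s(g) = 2*g/(10 + g) (s(g) = (2*g)/(10 + g) = 2*g/(10 + g))
s(G)² = (2*9/(10 + 9))² = (2*9/19)² = (2*9*(1/19))² = (18/19)² = 324/361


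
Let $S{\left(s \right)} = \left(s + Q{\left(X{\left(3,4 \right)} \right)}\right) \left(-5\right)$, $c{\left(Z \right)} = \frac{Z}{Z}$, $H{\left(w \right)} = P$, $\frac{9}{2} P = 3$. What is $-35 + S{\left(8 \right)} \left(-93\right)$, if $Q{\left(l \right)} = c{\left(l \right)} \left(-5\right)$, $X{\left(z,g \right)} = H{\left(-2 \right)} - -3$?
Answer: $1360$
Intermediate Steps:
$P = \frac{2}{3}$ ($P = \frac{2}{9} \cdot 3 = \frac{2}{3} \approx 0.66667$)
$H{\left(w \right)} = \frac{2}{3}$
$c{\left(Z \right)} = 1$
$X{\left(z,g \right)} = \frac{11}{3}$ ($X{\left(z,g \right)} = \frac{2}{3} - -3 = \frac{2}{3} + 3 = \frac{11}{3}$)
$Q{\left(l \right)} = -5$ ($Q{\left(l \right)} = 1 \left(-5\right) = -5$)
$S{\left(s \right)} = 25 - 5 s$ ($S{\left(s \right)} = \left(s - 5\right) \left(-5\right) = \left(-5 + s\right) \left(-5\right) = 25 - 5 s$)
$-35 + S{\left(8 \right)} \left(-93\right) = -35 + \left(25 - 40\right) \left(-93\right) = -35 - -1395 = -35 + 1395 = 1360$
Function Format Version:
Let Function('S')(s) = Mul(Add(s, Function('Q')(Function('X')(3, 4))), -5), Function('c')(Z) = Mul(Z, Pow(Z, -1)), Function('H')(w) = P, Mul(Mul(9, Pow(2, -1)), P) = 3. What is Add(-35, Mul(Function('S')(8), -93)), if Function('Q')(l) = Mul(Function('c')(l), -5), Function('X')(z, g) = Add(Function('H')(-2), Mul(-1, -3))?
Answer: 1360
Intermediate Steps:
P = Rational(2, 3) (P = Mul(Rational(2, 9), 3) = Rational(2, 3) ≈ 0.66667)
Function('H')(w) = Rational(2, 3)
Function('c')(Z) = 1
Function('X')(z, g) = Rational(11, 3) (Function('X')(z, g) = Add(Rational(2, 3), Mul(-1, -3)) = Add(Rational(2, 3), 3) = Rational(11, 3))
Function('Q')(l) = -5 (Function('Q')(l) = Mul(1, -5) = -5)
Function('S')(s) = Add(25, Mul(-5, s)) (Function('S')(s) = Mul(Add(s, -5), -5) = Mul(Add(-5, s), -5) = Add(25, Mul(-5, s)))
Add(-35, Mul(Function('S')(8), -93)) = Add(-35, Mul(Add(25, Mul(-5, 8)), -93)) = Add(-35, Mul(Add(25, -40), -93)) = Add(-35, Mul(-15, -93)) = Add(-35, 1395) = 1360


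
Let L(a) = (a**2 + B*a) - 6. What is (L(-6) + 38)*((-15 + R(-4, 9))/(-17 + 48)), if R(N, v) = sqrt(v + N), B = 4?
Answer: -660/31 + 44*sqrt(5)/31 ≈ -18.117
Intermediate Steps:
L(a) = -6 + a**2 + 4*a (L(a) = (a**2 + 4*a) - 6 = -6 + a**2 + 4*a)
R(N, v) = sqrt(N + v)
(L(-6) + 38)*((-15 + R(-4, 9))/(-17 + 48)) = ((-6 + (-6)**2 + 4*(-6)) + 38)*((-15 + sqrt(-4 + 9))/(-17 + 48)) = ((-6 + 36 - 24) + 38)*((-15 + sqrt(5))/31) = (6 + 38)*((-15 + sqrt(5))*(1/31)) = 44*(-15/31 + sqrt(5)/31) = -660/31 + 44*sqrt(5)/31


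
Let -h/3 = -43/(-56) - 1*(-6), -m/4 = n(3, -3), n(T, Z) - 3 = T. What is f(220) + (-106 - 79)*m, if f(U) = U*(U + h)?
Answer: 677225/14 ≈ 48373.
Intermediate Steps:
n(T, Z) = 3 + T
m = -24 (m = -4*(3 + 3) = -4*6 = -24)
h = -1137/56 (h = -3*(-43/(-56) - 1*(-6)) = -3*(-43*(-1/56) + 6) = -3*(43/56 + 6) = -3*379/56 = -1137/56 ≈ -20.304)
f(U) = U*(-1137/56 + U) (f(U) = U*(U - 1137/56) = U*(-1137/56 + U))
f(220) + (-106 - 79)*m = (1/56)*220*(-1137 + 56*220) + (-106 - 79)*(-24) = (1/56)*220*(-1137 + 12320) - 185*(-24) = (1/56)*220*11183 + 4440 = 615065/14 + 4440 = 677225/14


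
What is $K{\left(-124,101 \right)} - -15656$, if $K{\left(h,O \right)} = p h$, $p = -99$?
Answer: $27932$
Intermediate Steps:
$K{\left(h,O \right)} = - 99 h$
$K{\left(-124,101 \right)} - -15656 = \left(-99\right) \left(-124\right) - -15656 = 12276 + 15656 = 27932$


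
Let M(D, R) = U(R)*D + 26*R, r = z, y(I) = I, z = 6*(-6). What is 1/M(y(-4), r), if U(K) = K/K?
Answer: -1/940 ≈ -0.0010638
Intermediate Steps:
U(K) = 1
z = -36
r = -36
M(D, R) = D + 26*R (M(D, R) = 1*D + 26*R = D + 26*R)
1/M(y(-4), r) = 1/(-4 + 26*(-36)) = 1/(-4 - 936) = 1/(-940) = -1/940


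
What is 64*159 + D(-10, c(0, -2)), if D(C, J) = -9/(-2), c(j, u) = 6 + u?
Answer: 20361/2 ≈ 10181.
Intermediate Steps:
D(C, J) = 9/2 (D(C, J) = -9*(-½) = 9/2)
64*159 + D(-10, c(0, -2)) = 64*159 + 9/2 = 10176 + 9/2 = 20361/2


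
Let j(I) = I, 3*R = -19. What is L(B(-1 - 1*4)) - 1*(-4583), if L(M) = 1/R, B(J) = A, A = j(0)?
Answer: 87074/19 ≈ 4582.8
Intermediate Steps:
R = -19/3 (R = (⅓)*(-19) = -19/3 ≈ -6.3333)
A = 0
B(J) = 0
L(M) = -3/19 (L(M) = 1/(-19/3) = -3/19)
L(B(-1 - 1*4)) - 1*(-4583) = -3/19 - 1*(-4583) = -3/19 + 4583 = 87074/19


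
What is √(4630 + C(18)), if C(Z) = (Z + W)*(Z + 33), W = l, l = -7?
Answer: √5191 ≈ 72.049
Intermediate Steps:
W = -7
C(Z) = (-7 + Z)*(33 + Z) (C(Z) = (Z - 7)*(Z + 33) = (-7 + Z)*(33 + Z))
√(4630 + C(18)) = √(4630 + (-231 + 18² + 26*18)) = √(4630 + (-231 + 324 + 468)) = √(4630 + 561) = √5191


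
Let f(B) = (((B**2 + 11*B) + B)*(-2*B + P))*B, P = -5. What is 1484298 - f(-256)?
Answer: 8108811786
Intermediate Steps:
f(B) = B*(-5 - 2*B)*(B**2 + 12*B) (f(B) = (((B**2 + 11*B) + B)*(-2*B - 5))*B = ((B**2 + 12*B)*(-5 - 2*B))*B = ((-5 - 2*B)*(B**2 + 12*B))*B = B*(-5 - 2*B)*(B**2 + 12*B))
1484298 - f(-256) = 1484298 - (-256)**2*(-60 - 29*(-256) - 2*(-256)**2) = 1484298 - 65536*(-60 + 7424 - 2*65536) = 1484298 - 65536*(-60 + 7424 - 131072) = 1484298 - 65536*(-123708) = 1484298 - 1*(-8107327488) = 1484298 + 8107327488 = 8108811786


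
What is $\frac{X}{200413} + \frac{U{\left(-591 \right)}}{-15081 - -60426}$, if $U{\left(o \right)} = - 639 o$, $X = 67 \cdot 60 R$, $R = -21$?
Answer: $\frac{23952581379}{3029242495} \approx 7.9071$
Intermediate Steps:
$X = -84420$ ($X = 67 \cdot 60 \left(-21\right) = 4020 \left(-21\right) = -84420$)
$\frac{X}{200413} + \frac{U{\left(-591 \right)}}{-15081 - -60426} = - \frac{84420}{200413} + \frac{\left(-639\right) \left(-591\right)}{-15081 - -60426} = \left(-84420\right) \frac{1}{200413} + \frac{377649}{-15081 + 60426} = - \frac{84420}{200413} + \frac{377649}{45345} = - \frac{84420}{200413} + 377649 \cdot \frac{1}{45345} = - \frac{84420}{200413} + \frac{125883}{15115} = \frac{23952581379}{3029242495}$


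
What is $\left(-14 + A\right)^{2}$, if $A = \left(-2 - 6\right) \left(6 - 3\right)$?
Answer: $1444$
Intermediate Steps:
$A = -24$ ($A = \left(-8\right) 3 = -24$)
$\left(-14 + A\right)^{2} = \left(-14 - 24\right)^{2} = \left(-38\right)^{2} = 1444$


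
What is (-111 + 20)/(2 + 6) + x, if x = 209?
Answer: 1581/8 ≈ 197.63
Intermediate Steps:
(-111 + 20)/(2 + 6) + x = (-111 + 20)/(2 + 6) + 209 = -91/8 + 209 = 1581/8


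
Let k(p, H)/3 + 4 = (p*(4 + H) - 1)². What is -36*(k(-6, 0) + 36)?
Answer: -68364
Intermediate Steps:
k(p, H) = -12 + 3*(-1 + p*(4 + H))² (k(p, H) = -12 + 3*(p*(4 + H) - 1)² = -12 + 3*(-1 + p*(4 + H))²)
-36*(k(-6, 0) + 36) = -36*((-12 + 3*(-1 + 4*(-6) + 0*(-6))²) + 36) = -36*((-12 + 3*(-1 - 24 + 0)²) + 36) = -36*((-12 + 3*(-25)²) + 36) = -36*((-12 + 3*625) + 36) = -36*((-12 + 1875) + 36) = -36*(1863 + 36) = -36*1899 = -68364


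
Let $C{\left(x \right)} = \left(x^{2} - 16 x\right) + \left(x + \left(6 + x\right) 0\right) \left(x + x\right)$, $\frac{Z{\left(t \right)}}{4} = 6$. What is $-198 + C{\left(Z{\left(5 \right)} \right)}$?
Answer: $1146$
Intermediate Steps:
$Z{\left(t \right)} = 24$ ($Z{\left(t \right)} = 4 \cdot 6 = 24$)
$C{\left(x \right)} = - 16 x + 3 x^{2}$ ($C{\left(x \right)} = \left(x^{2} - 16 x\right) + \left(x + 0\right) 2 x = \left(x^{2} - 16 x\right) + x 2 x = \left(x^{2} - 16 x\right) + 2 x^{2} = - 16 x + 3 x^{2}$)
$-198 + C{\left(Z{\left(5 \right)} \right)} = -198 + 24 \left(-16 + 3 \cdot 24\right) = -198 + 24 \left(-16 + 72\right) = -198 + 24 \cdot 56 = -198 + 1344 = 1146$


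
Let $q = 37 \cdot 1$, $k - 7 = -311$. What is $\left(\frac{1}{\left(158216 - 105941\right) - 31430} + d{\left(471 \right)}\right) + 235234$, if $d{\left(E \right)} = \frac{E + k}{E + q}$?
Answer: $\frac{2490957468463}{10589260} \approx 2.3523 \cdot 10^{5}$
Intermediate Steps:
$k = -304$ ($k = 7 - 311 = -304$)
$q = 37$
$d{\left(E \right)} = \frac{-304 + E}{37 + E}$ ($d{\left(E \right)} = \frac{E - 304}{E + 37} = \frac{-304 + E}{37 + E}$)
$\left(\frac{1}{\left(158216 - 105941\right) - 31430} + d{\left(471 \right)}\right) + 235234 = \left(\frac{1}{\left(158216 - 105941\right) - 31430} + \frac{-304 + 471}{37 + 471}\right) + 235234 = \left(\frac{1}{\left(158216 - 105941\right) - 31430} + \frac{1}{508} \cdot 167\right) + 235234 = \left(\frac{1}{52275 - 31430} + \frac{1}{508} \cdot 167\right) + 235234 = \left(\frac{1}{20845} + \frac{167}{508}\right) + 235234 = \frac{3481623}{10589260} + 235234 = \frac{2490957468463}{10589260}$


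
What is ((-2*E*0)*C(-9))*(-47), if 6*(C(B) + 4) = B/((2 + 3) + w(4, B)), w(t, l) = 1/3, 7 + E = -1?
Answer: 0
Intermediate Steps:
E = -8 (E = -7 - 1 = -8)
w(t, l) = 1/3
C(B) = -4 + B/32 (C(B) = -4 + (B/((2 + 3) + 1/3))/6 = -4 + (B/(5 + 1/3))/6 = -4 + (B/(16/3))/6 = -4 + (B*(3/16))/6 = -4 + (3*B/16)/6 = -4 + B/32)
((-2*E*0)*C(-9))*(-47) = ((-2*(-8)*0)*(-4 + (1/32)*(-9)))*(-47) = ((16*0)*(-4 - 9/32))*(-47) = (0*(-137/32))*(-47) = 0*(-47) = 0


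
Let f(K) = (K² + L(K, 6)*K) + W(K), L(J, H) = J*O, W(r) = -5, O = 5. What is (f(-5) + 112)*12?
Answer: 3084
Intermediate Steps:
L(J, H) = 5*J (L(J, H) = J*5 = 5*J)
f(K) = -5 + 6*K² (f(K) = (K² + (5*K)*K) - 5 = (K² + 5*K²) - 5 = 6*K² - 5 = -5 + 6*K²)
(f(-5) + 112)*12 = ((-5 + 6*(-5)²) + 112)*12 = ((-5 + 6*25) + 112)*12 = ((-5 + 150) + 112)*12 = (145 + 112)*12 = 257*12 = 3084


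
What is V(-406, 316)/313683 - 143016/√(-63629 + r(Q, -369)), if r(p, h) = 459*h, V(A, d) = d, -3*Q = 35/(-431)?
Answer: 316/313683 + 35754*I*√2330/5825 ≈ 0.0010074 + 296.28*I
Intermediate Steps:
Q = 35/1293 (Q = -35/(3*(-431)) = -35*(-1)/(3*431) = -⅓*(-35/431) = 35/1293 ≈ 0.027069)
V(-406, 316)/313683 - 143016/√(-63629 + r(Q, -369)) = 316/313683 - 143016/√(-63629 + 459*(-369)) = 316*(1/313683) - 143016/√(-63629 - 169371) = 316/313683 - 143016*(-I*√2330/23300) = 316/313683 - (-35754)*I*√2330/5825 = 316/313683 + 35754*I*√2330/5825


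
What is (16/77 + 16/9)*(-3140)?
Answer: -4320640/693 ≈ -6234.7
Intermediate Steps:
(16/77 + 16/9)*(-3140) = (1376/693)*(-3140) = -4320640/693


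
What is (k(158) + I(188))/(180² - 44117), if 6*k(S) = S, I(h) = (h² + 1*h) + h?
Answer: -107239/35151 ≈ -3.0508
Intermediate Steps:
I(h) = h² + 2*h (I(h) = (h² + h) + h = (h + h²) + h = h² + 2*h)
k(S) = S/6
(k(158) + I(188))/(180² - 44117) = ((⅙)*158 + 188*(2 + 188))/(180² - 44117) = (79/3 + 188*190)/(32400 - 44117) = (79/3 + 35720)/(-11717) = (107239/3)*(-1/11717) = -107239/35151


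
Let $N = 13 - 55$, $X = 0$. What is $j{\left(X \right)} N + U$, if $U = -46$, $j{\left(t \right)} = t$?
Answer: $-46$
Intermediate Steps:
$N = -42$ ($N = 13 - 55 = -42$)
$j{\left(X \right)} N + U = 0 \left(-42\right) - 46 = 0 - 46 = -46$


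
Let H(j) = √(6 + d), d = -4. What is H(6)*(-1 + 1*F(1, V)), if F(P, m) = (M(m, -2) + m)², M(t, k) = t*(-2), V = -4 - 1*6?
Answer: 99*√2 ≈ 140.01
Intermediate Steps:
V = -10 (V = -4 - 6 = -10)
M(t, k) = -2*t
H(j) = √2 (H(j) = √(6 - 4) = √2)
F(P, m) = m² (F(P, m) = (-2*m + m)² = (-m)² = m²)
H(6)*(-1 + 1*F(1, V)) = √2*(-1 + 1*(-10)²) = √2*(-1 + 1*100) = √2*(-1 + 100) = √2*99 = 99*√2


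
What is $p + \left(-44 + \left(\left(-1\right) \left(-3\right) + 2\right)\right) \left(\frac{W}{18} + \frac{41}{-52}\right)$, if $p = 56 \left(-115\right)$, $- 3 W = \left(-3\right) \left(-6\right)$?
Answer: $- \frac{25585}{4} \approx -6396.3$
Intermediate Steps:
$W = -6$ ($W = - \frac{\left(-3\right) \left(-6\right)}{3} = \left(- \frac{1}{3}\right) 18 = -6$)
$p = -6440$
$p + \left(-44 + \left(\left(-1\right) \left(-3\right) + 2\right)\right) \left(\frac{W}{18} + \frac{41}{-52}\right) = -6440 + \left(-44 + \left(\left(-1\right) \left(-3\right) + 2\right)\right) \left(- \frac{6}{18} + \frac{41}{-52}\right) = -6440 + \left(-44 + \left(3 + 2\right)\right) \left(\left(-6\right) \frac{1}{18} + 41 \left(- \frac{1}{52}\right)\right) = -6440 + \left(-44 + 5\right) \left(- \frac{1}{3} - \frac{41}{52}\right) = -6440 - - \frac{175}{4} = -6440 + \frac{175}{4} = - \frac{25585}{4}$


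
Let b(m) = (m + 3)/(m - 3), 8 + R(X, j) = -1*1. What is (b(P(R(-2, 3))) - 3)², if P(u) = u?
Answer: 25/4 ≈ 6.2500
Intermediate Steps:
R(X, j) = -9 (R(X, j) = -8 - 1*1 = -8 - 1 = -9)
b(m) = (3 + m)/(-3 + m)
(b(P(R(-2, 3))) - 3)² = ((3 - 9)/(-3 - 9) - 3)² = (-6/(-12) - 3)² = (-1/12*(-6) - 3)² = (½ - 3)² = (-5/2)² = 25/4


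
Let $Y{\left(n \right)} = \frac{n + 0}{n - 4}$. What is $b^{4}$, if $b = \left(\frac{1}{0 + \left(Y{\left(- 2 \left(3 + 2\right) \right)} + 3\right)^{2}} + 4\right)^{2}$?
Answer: $\frac{3299511840145956869226370561}{43608742899428874059776} \approx 75662.0$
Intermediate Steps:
$Y{\left(n \right)} = \frac{n}{-4 + n}$
$b = \frac{7579009}{456976}$ ($b = \left(\frac{1}{0 + \left(\frac{\left(-2\right) \left(3 + 2\right)}{-4 - 2 \left(3 + 2\right)} + 3\right)^{2}} + 4\right)^{2} = \left(\frac{1}{0 + \left(\frac{\left(-2\right) 5}{-4 - 10} + 3\right)^{2}} + 4\right)^{2} = \left(\frac{1}{0 + \left(- \frac{10}{-4 - 10} + 3\right)^{2}} + 4\right)^{2} = \left(\frac{1}{0 + \left(- \frac{10}{-14} + 3\right)^{2}} + 4\right)^{2} = \left(\frac{1}{0 + \left(\left(-10\right) \left(- \frac{1}{14}\right) + 3\right)^{2}} + 4\right)^{2} = \left(\frac{1}{0 + \left(\frac{5}{7} + 3\right)^{2}} + 4\right)^{2} = \left(\frac{1}{0 + \left(\frac{26}{7}\right)^{2}} + 4\right)^{2} = \left(\frac{1}{0 + \frac{676}{49}} + 4\right)^{2} = \left(\frac{1}{\frac{676}{49}} + 4\right)^{2} = \left(\frac{49}{676} + 4\right)^{2} = \left(\frac{2753}{676}\right)^{2} = \frac{7579009}{456976} \approx 16.585$)
$b^{4} = \left(\frac{7579009}{456976}\right)^{4} = \frac{3299511840145956869226370561}{43608742899428874059776}$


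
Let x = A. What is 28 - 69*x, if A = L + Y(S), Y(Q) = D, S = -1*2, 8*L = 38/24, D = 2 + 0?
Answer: -3957/32 ≈ -123.66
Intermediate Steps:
D = 2
L = 19/96 (L = (38/24)/8 = (38*(1/24))/8 = (1/8)*(19/12) = 19/96 ≈ 0.19792)
S = -2
Y(Q) = 2
A = 211/96 (A = 19/96 + 2 = 211/96 ≈ 2.1979)
x = 211/96 ≈ 2.1979
28 - 69*x = 28 - 69*211/96 = 28 - 4853/32 = -3957/32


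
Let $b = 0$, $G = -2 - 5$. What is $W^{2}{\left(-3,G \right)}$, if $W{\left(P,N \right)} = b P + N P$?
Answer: $441$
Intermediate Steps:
$G = -7$
$W{\left(P,N \right)} = N P$ ($W{\left(P,N \right)} = 0 P + N P = 0 + N P = N P$)
$W^{2}{\left(-3,G \right)} = \left(\left(-7\right) \left(-3\right)\right)^{2} = 21^{2} = 441$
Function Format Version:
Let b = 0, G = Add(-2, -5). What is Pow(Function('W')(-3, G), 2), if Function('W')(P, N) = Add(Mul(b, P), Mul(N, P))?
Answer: 441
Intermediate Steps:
G = -7
Function('W')(P, N) = Mul(N, P) (Function('W')(P, N) = Add(Mul(0, P), Mul(N, P)) = Add(0, Mul(N, P)) = Mul(N, P))
Pow(Function('W')(-3, G), 2) = Pow(Mul(-7, -3), 2) = Pow(21, 2) = 441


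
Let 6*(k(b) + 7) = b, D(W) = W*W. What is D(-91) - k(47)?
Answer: 49681/6 ≈ 8280.2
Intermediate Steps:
D(W) = W**2
k(b) = -7 + b/6
D(-91) - k(47) = (-91)**2 - (-7 + (1/6)*47) = 8281 - (-7 + 47/6) = 8281 - 1*5/6 = 8281 - 5/6 = 49681/6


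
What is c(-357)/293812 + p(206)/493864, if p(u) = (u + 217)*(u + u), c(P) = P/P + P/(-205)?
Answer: 328036733579/929567180045 ≈ 0.35289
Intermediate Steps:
c(P) = 1 - P/205 (c(P) = 1 + P*(-1/205) = 1 - P/205)
p(u) = 2*u*(217 + u) (p(u) = (217 + u)*(2*u) = 2*u*(217 + u))
c(-357)/293812 + p(206)/493864 = (1 - 1/205*(-357))/293812 + (2*206*(217 + 206))/493864 = (1 + 357/205)*(1/293812) + (2*206*423)*(1/493864) = (562/205)*(1/293812) + 174276*(1/493864) = 281/30115730 + 43569/123466 = 328036733579/929567180045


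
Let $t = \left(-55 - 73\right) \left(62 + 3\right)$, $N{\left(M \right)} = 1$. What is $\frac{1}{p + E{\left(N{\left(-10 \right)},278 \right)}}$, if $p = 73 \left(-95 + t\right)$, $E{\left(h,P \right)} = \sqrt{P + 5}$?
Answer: $- \frac{614295}{377358346742} - \frac{\sqrt{283}}{377358346742} \approx -1.6279 \cdot 10^{-6}$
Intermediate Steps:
$E{\left(h,P \right)} = \sqrt{5 + P}$
$t = -8320$ ($t = \left(-128\right) 65 = -8320$)
$p = -614295$ ($p = 73 \left(-95 - 8320\right) = 73 \left(-8415\right) = -614295$)
$\frac{1}{p + E{\left(N{\left(-10 \right)},278 \right)}} = \frac{1}{-614295 + \sqrt{5 + 278}} = \frac{1}{-614295 + \sqrt{283}}$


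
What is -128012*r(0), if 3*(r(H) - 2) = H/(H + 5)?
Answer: -256024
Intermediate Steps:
r(H) = 2 + H/(3*(5 + H)) (r(H) = 2 + (H/(H + 5))/3 = 2 + (H/(5 + H))/3 = 2 + H/(3*(5 + H)))
-128012*r(0) = -128012*(30 + 7*0)/(3*(5 + 0)) = -128012*(30 + 0)/(3*5) = -128012*30/(3*5) = -128012*2 = -256024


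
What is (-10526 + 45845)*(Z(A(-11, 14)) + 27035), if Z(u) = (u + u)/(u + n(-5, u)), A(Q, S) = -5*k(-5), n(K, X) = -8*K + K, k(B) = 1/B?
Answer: 5729106763/6 ≈ 9.5485e+8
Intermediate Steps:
n(K, X) = -7*K
A(Q, S) = 1 (A(Q, S) = -5/(-5) = -5*(-1/5) = 1)
Z(u) = 2*u/(35 + u) (Z(u) = (u + u)/(u - 7*(-5)) = (2*u)/(u + 35) = (2*u)/(35 + u) = 2*u/(35 + u))
(-10526 + 45845)*(Z(A(-11, 14)) + 27035) = (-10526 + 45845)*(2*1/(35 + 1) + 27035) = 35319*(2*1/36 + 27035) = 35319*(2*1*(1/36) + 27035) = 35319*(1/18 + 27035) = 35319*(486631/18) = 5729106763/6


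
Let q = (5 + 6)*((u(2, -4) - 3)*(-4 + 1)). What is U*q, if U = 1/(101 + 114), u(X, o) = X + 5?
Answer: -132/215 ≈ -0.61395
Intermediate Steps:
u(X, o) = 5 + X
U = 1/215 ≈ 0.0046512
q = -132 (q = (5 + 6)*(((5 + 2) - 3)*(-4 + 1)) = 11*((7 - 3)*(-3)) = 11*(4*(-3)) = 11*(-12) = -132)
U*q = (1/215)*(-132) = -132/215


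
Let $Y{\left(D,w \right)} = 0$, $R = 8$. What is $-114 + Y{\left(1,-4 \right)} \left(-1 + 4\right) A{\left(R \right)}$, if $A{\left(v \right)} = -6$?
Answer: $-114$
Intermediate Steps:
$-114 + Y{\left(1,-4 \right)} \left(-1 + 4\right) A{\left(R \right)} = -114 + 0 \left(-1 + 4\right) \left(-6\right) = -114 + 0 \cdot 3 \left(-6\right) = -114 + 0 \left(-6\right) = -114 + 0 = -114$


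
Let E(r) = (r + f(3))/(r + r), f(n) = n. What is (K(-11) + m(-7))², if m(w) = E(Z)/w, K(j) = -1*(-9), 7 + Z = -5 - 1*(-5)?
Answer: 192721/2401 ≈ 80.267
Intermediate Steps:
Z = -7 (Z = -7 + (-5 - 1*(-5)) = -7 + (-5 + 5) = -7 + 0 = -7)
K(j) = 9
E(r) = (3 + r)/(2*r) (E(r) = (r + 3)/(r + r) = (3 + r)/((2*r)) = (3 + r)*(1/(2*r)) = (3 + r)/(2*r))
m(w) = 2/(7*w) (m(w) = ((½)*(3 - 7)/(-7))/w = ((½)*(-⅐)*(-4))/w = 2/(7*w))
(K(-11) + m(-7))² = (9 + (2/7)/(-7))² = (9 + (2/7)*(-⅐))² = (9 - 2/49)² = (439/49)² = 192721/2401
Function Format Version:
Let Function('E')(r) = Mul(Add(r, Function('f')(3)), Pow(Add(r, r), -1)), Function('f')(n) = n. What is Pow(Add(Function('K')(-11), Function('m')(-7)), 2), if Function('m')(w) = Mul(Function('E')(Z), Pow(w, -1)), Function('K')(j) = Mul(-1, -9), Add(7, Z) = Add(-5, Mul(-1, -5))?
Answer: Rational(192721, 2401) ≈ 80.267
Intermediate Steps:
Z = -7 (Z = Add(-7, Add(-5, Mul(-1, -5))) = Add(-7, Add(-5, 5)) = Add(-7, 0) = -7)
Function('K')(j) = 9
Function('E')(r) = Mul(Rational(1, 2), Pow(r, -1), Add(3, r)) (Function('E')(r) = Mul(Add(r, 3), Pow(Add(r, r), -1)) = Mul(Add(3, r), Pow(Mul(2, r), -1)) = Mul(Add(3, r), Mul(Rational(1, 2), Pow(r, -1))) = Mul(Rational(1, 2), Pow(r, -1), Add(3, r)))
Function('m')(w) = Mul(Rational(2, 7), Pow(w, -1)) (Function('m')(w) = Mul(Mul(Rational(1, 2), Pow(-7, -1), Add(3, -7)), Pow(w, -1)) = Mul(Mul(Rational(1, 2), Rational(-1, 7), -4), Pow(w, -1)) = Mul(Rational(2, 7), Pow(w, -1)))
Pow(Add(Function('K')(-11), Function('m')(-7)), 2) = Pow(Add(9, Mul(Rational(2, 7), Pow(-7, -1))), 2) = Pow(Add(9, Mul(Rational(2, 7), Rational(-1, 7))), 2) = Pow(Add(9, Rational(-2, 49)), 2) = Pow(Rational(439, 49), 2) = Rational(192721, 2401)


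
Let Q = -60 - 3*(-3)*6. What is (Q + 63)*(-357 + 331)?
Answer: -1482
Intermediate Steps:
Q = -6 (Q = -60 - (-9)*6 = -60 - 1*(-54) = -60 + 54 = -6)
(Q + 63)*(-357 + 331) = (-6 + 63)*(-357 + 331) = 57*(-26) = -1482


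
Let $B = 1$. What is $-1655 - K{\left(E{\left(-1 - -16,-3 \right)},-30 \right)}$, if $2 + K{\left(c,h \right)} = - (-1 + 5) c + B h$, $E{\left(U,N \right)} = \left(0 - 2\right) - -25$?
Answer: $-1531$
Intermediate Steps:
$E{\left(U,N \right)} = 23$ ($E{\left(U,N \right)} = -2 + 25 = 23$)
$K{\left(c,h \right)} = -2 + h - 4 c$ ($K{\left(c,h \right)} = -2 + \left(- (-1 + 5) c + 1 h\right) = -2 + \left(\left(-1\right) 4 c + h\right) = -2 - \left(- h + 4 c\right) = -2 + h - 4 c$)
$-1655 - K{\left(E{\left(-1 - -16,-3 \right)},-30 \right)} = -1655 - \left(-2 - 30 - 92\right) = -1655 - -124 = -1655 + 124 = -1531$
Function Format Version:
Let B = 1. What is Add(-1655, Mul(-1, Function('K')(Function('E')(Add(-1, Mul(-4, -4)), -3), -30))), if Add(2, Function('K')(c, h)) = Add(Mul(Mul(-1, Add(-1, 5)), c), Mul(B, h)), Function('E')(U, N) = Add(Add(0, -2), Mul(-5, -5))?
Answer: -1531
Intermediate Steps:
Function('E')(U, N) = 23 (Function('E')(U, N) = Add(-2, 25) = 23)
Function('K')(c, h) = Add(-2, h, Mul(-4, c)) (Function('K')(c, h) = Add(-2, Add(Mul(Mul(-1, Add(-1, 5)), c), Mul(1, h))) = Add(-2, Add(Mul(Mul(-1, 4), c), h)) = Add(-2, Add(Mul(-4, c), h)) = Add(-2, Add(h, Mul(-4, c))) = Add(-2, h, Mul(-4, c)))
Add(-1655, Mul(-1, Function('K')(Function('E')(Add(-1, Mul(-4, -4)), -3), -30))) = Add(-1655, Mul(-1, Add(-2, -30, Mul(-4, 23)))) = Add(-1655, Mul(-1, Add(-2, -30, -92))) = Add(-1655, Mul(-1, -124)) = Add(-1655, 124) = -1531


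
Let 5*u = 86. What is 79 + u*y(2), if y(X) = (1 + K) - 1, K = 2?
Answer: 567/5 ≈ 113.40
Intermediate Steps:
u = 86/5 (u = (1/5)*86 = 86/5 ≈ 17.200)
y(X) = 2 (y(X) = (1 + 2) - 1 = 3 - 1 = 2)
79 + u*y(2) = 79 + (86/5)*2 = 79 + 172/5 = 567/5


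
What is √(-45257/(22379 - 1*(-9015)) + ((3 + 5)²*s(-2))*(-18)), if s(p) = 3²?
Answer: I*√10219947789106/31394 ≈ 101.83*I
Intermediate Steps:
s(p) = 9
√(-45257/(22379 - 1*(-9015)) + ((3 + 5)²*s(-2))*(-18)) = √(-45257/(22379 - 1*(-9015)) + ((3 + 5)²*9)*(-18)) = √(-45257/(22379 + 9015) + (8²*9)*(-18)) = √(-45257/31394 + (64*9)*(-18)) = √(-45257*1/31394 + 576*(-18)) = √(-45257/31394 - 10368) = √(-325538249/31394) = I*√10219947789106/31394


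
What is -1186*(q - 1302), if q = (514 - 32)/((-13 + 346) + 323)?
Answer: 253101295/164 ≈ 1.5433e+6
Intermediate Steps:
q = 241/328 (q = 482/(333 + 323) = 482/656 = 482*(1/656) = 241/328 ≈ 0.73476)
-1186*(q - 1302) = -1186*(241/328 - 1302) = -1186*(-426815/328) = 253101295/164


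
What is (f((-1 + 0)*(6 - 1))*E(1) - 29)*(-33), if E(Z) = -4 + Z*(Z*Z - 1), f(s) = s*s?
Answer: 4257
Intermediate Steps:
f(s) = s²
E(Z) = -4 + Z*(-1 + Z²) (E(Z) = -4 + Z*(Z² - 1) = -4 + Z*(-1 + Z²))
(f((-1 + 0)*(6 - 1))*E(1) - 29)*(-33) = (((-1 + 0)*(6 - 1))²*(-4 + 1³ - 1*1) - 29)*(-33) = ((-1*5)²*(-4 + 1 - 1) - 29)*(-33) = ((-5)²*(-4) - 29)*(-33) = (25*(-4) - 29)*(-33) = (-100 - 29)*(-33) = -129*(-33) = 4257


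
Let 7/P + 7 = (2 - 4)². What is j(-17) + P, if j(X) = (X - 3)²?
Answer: 1193/3 ≈ 397.67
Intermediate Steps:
j(X) = (-3 + X)²
P = -7/3 (P = 7/(-7 + (2 - 4)²) = 7/(-7 + (-2)²) = 7/(-7 + 4) = 7/(-3) = 7*(-⅓) = -7/3 ≈ -2.3333)
j(-17) + P = (-3 - 17)² - 7/3 = (-20)² - 7/3 = 400 - 7/3 = 1193/3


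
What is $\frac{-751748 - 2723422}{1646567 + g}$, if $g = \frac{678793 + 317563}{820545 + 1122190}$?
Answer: $- \frac{6751334389950}{3198844337101} \approx -2.1106$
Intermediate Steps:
$g = \frac{996356}{1942735} \approx 0.51286$
$\frac{-751748 - 2723422}{1646567 + g} = \frac{-751748 - 2723422}{1646567 + \frac{996356}{1942735}} = - \frac{3475170}{\frac{3198844337101}{1942735}} = \left(-3475170\right) \frac{1942735}{3198844337101} = - \frac{6751334389950}{3198844337101}$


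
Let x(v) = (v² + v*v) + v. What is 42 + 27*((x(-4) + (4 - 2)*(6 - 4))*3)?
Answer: 2634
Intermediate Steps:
x(v) = v + 2*v² (x(v) = (v² + v²) + v = 2*v² + v = v + 2*v²)
42 + 27*((x(-4) + (4 - 2)*(6 - 4))*3) = 42 + 27*((-4*(1 + 2*(-4)) + (4 - 2)*(6 - 4))*3) = 42 + 27*((-4*(1 - 8) + 2*2)*3) = 42 + 27*((-4*(-7) + 4)*3) = 42 + 27*((28 + 4)*3) = 42 + 27*(32*3) = 42 + 27*96 = 42 + 2592 = 2634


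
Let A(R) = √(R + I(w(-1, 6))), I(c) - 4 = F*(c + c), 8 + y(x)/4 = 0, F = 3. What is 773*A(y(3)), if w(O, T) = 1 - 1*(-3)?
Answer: 1546*I ≈ 1546.0*I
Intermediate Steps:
y(x) = -32 (y(x) = -32 + 4*0 = -32 + 0 = -32)
w(O, T) = 4 (w(O, T) = 1 + 3 = 4)
I(c) = 4 + 6*c (I(c) = 4 + 3*(c + c) = 4 + 3*(2*c) = 4 + 6*c)
A(R) = √(28 + R) (A(R) = √(R + (4 + 6*4)) = √(R + (4 + 24)) = √(R + 28) = √(28 + R))
773*A(y(3)) = 773*√(28 - 32) = 773*√(-4) = 773*(2*I) = 1546*I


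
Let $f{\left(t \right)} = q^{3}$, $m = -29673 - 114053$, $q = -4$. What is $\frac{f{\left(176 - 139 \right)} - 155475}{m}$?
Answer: $\frac{155539}{143726} \approx 1.0822$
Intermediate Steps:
$m = -143726$
$f{\left(t \right)} = -64$ ($f{\left(t \right)} = \left(-4\right)^{3} = -64$)
$\frac{f{\left(176 - 139 \right)} - 155475}{m} = \frac{-64 - 155475}{-143726} = \left(-155539\right) \left(- \frac{1}{143726}\right) = \frac{155539}{143726}$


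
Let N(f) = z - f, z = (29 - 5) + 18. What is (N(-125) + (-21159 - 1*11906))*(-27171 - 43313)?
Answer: 2318782632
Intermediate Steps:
z = 42 (z = 24 + 18 = 42)
N(f) = 42 - f
(N(-125) + (-21159 - 1*11906))*(-27171 - 43313) = ((42 - 1*(-125)) + (-21159 - 1*11906))*(-27171 - 43313) = ((42 + 125) + (-21159 - 11906))*(-70484) = (167 - 33065)*(-70484) = -32898*(-70484) = 2318782632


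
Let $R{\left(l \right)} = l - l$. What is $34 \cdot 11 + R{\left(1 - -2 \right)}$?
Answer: $374$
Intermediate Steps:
$R{\left(l \right)} = 0$
$34 \cdot 11 + R{\left(1 - -2 \right)} = 34 \cdot 11 + 0 = 374 + 0 = 374$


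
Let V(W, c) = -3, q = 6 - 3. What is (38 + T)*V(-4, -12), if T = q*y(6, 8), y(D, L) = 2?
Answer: -132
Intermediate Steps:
q = 3
T = 6 (T = 3*2 = 6)
(38 + T)*V(-4, -12) = (38 + 6)*(-3) = 44*(-3) = -132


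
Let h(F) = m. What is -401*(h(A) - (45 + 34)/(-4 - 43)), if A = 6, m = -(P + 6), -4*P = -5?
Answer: 419847/188 ≈ 2233.2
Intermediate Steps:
P = 5/4 (P = -¼*(-5) = 5/4 ≈ 1.2500)
m = -29/4 (m = -(5/4 + 6) = -1*29/4 = -29/4 ≈ -7.2500)
h(F) = -29/4
-401*(h(A) - (45 + 34)/(-4 - 43)) = -401*(-29/4 - (45 + 34)/(-4 - 43)) = -401*(-29/4 - 79/(-47)) = -401*(-29/4 - 79*(-1)/47) = -401*(-29/4 - 1*(-79/47)) = -401*(-29/4 + 79/47) = -401*(-1047/188) = 419847/188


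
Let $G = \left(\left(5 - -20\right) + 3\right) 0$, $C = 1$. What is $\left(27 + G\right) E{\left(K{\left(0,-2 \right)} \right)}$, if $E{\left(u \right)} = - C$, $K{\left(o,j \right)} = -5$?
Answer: $-27$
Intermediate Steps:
$E{\left(u \right)} = -1$ ($E{\left(u \right)} = \left(-1\right) 1 = -1$)
$G = 0$ ($G = \left(\left(5 + 20\right) + 3\right) 0 = \left(25 + 3\right) 0 = 28 \cdot 0 = 0$)
$\left(27 + G\right) E{\left(K{\left(0,-2 \right)} \right)} = \left(27 + 0\right) \left(-1\right) = 27 \left(-1\right) = -27$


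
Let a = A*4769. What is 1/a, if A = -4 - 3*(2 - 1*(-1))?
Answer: -1/61997 ≈ -1.6130e-5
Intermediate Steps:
A = -13 (A = -4 - 3*(2 + 1) = -4 - 3*3 = -4 - 9 = -13)
a = -61997 (a = -13*4769 = -61997)
1/a = 1/(-61997) = -1/61997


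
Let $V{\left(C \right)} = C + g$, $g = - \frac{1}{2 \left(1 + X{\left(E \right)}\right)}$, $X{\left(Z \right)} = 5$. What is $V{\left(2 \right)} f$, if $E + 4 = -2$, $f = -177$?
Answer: $- \frac{1357}{4} \approx -339.25$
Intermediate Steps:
$E = -6$ ($E = -4 - 2 = -6$)
$g = - \frac{1}{12}$ ($g = - \frac{1}{2 \left(1 + 5\right)} = - \frac{1}{2 \cdot 6} = - \frac{1}{12} \approx -0.083333$)
$V{\left(C \right)} = - \frac{1}{12} + C$ ($V{\left(C \right)} = C - \frac{1}{12} = - \frac{1}{12} + C$)
$V{\left(2 \right)} f = \left(- \frac{1}{12} + 2\right) \left(-177\right) = \frac{23}{12} \left(-177\right) = - \frac{1357}{4}$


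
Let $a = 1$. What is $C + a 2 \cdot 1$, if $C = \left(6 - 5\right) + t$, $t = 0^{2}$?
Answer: $3$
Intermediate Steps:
$t = 0$
$C = 1$ ($C = \left(6 - 5\right) + 0 = 1 + 0 = 1$)
$C + a 2 \cdot 1 = 1 + 1 \cdot 2 \cdot 1 = 1 + 2 \cdot 1 = 1 + 2 = 3$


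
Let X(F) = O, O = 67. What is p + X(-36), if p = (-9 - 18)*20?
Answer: -473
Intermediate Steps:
X(F) = 67
p = -540 (p = -27*20 = -540)
p + X(-36) = -540 + 67 = -473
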